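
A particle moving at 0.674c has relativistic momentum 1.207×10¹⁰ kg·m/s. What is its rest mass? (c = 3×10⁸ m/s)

γ = 1/√(1 - 0.674²) = 1.3537
v = 0.674 × 3×10⁸ = 2.022×10⁸ m/s
m = p/(γv) = 1.207×10¹⁰/(1.3537 × 2.022×10⁸) = 44.10 kg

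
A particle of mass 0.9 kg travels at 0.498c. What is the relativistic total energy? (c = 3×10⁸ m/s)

γ = 1/√(1 - 0.498²) = 1.1532
mc² = 0.9 × (3×10⁸)² = 8.100×10¹⁶ J
E = γmc² = 1.1532 × 8.100×10¹⁶ = 9.341×10¹⁶ J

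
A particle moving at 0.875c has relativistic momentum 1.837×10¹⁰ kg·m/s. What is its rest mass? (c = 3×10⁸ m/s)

γ = 1/√(1 - 0.875²) = 2.0656
v = 0.875 × 3×10⁸ = 2.625×10⁸ m/s
m = p/(γv) = 1.837×10¹⁰/(2.0656 × 2.625×10⁸) = 33.88 kg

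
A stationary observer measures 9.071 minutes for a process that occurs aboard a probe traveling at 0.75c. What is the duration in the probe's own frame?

Dilated time Δt = 9.071 minutes
γ = 1/√(1 - 0.75²) = 1.5119
Δt₀ = Δt/γ = 9.071/1.5119 = 6.000 minutes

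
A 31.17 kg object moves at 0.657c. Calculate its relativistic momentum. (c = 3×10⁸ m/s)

γ = 1/√(1 - 0.657²) = 1.3265
v = 0.657 × 3×10⁸ = 1.971×10⁸ m/s
p = γmv = 1.3265 × 31.17 × 1.971×10⁸ = 8.149×10⁹ kg·m/s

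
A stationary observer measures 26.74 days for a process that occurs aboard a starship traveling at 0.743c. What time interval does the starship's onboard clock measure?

Dilated time Δt = 26.74 days
γ = 1/√(1 - 0.743²) = 1.494
Δt₀ = Δt/γ = 26.74/1.494 = 17.90 days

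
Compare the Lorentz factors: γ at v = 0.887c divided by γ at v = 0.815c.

γ₁ = 1/√(1 - 0.887²) = 2.166
γ₂ = 1/√(1 - 0.815²) = 1.726
γ₁/γ₂ = 2.166/1.726 = 1.255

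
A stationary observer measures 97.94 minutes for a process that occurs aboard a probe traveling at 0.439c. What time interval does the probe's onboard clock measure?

Dilated time Δt = 97.94 minutes
γ = 1/√(1 - 0.439²) = 1.113
Δt₀ = Δt/γ = 97.94/1.113 = 88.00 minutes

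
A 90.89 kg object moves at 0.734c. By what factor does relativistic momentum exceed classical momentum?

p_rel = γmv, p_class = mv
Ratio = γ = 1/√(1 - 0.734²) = 1.472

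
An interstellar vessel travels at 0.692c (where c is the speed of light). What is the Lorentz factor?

v/c = 0.692, so (v/c)² = 0.478864
1 - (v/c)² = 0.521136
γ = 1/√(0.521136) = 1.385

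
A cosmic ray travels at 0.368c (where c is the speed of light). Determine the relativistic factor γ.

v/c = 0.368, so (v/c)² = 0.135424
1 - (v/c)² = 0.864576
γ = 1/√(0.864576) = 1.075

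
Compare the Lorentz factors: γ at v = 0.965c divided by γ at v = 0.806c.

γ₁ = 1/√(1 - 0.965²) = 3.8132
γ₂ = 1/√(1 - 0.806²) = 1.6894
γ₁/γ₂ = 3.8132/1.6894 = 2.257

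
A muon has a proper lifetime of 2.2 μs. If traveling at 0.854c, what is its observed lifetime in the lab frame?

Proper lifetime τ₀ = 2.2 μs
γ = 1/√(1 - 0.854²) = 1.9221
τ = γτ₀ = 1.9221 × 2.2 μs = 4.229 μs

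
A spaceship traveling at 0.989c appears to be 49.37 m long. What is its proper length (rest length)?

Contracted length L = 49.37 m
γ = 1/√(1 - 0.989²) = 6.761
L₀ = γL = 6.761 × 49.37 = 333.8 m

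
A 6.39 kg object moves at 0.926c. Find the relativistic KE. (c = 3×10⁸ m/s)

γ = 1/√(1 - 0.926²) = 2.6488
γ - 1 = 1.6488
KE = (γ-1)mc² = 1.6488 × 6.39 × (3×10⁸)² = 9.482×10¹⁷ J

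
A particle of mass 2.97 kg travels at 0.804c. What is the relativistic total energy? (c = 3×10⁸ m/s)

γ = 1/√(1 - 0.804²) = 1.6817
mc² = 2.97 × (3×10⁸)² = 2.673×10¹⁷ J
E = γmc² = 1.6817 × 2.673×10¹⁷ = 4.495×10¹⁷ J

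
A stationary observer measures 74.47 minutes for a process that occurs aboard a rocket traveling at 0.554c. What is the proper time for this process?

Dilated time Δt = 74.47 minutes
γ = 1/√(1 - 0.554²) = 1.2012
Δt₀ = Δt/γ = 74.47/1.2012 = 62.00 minutes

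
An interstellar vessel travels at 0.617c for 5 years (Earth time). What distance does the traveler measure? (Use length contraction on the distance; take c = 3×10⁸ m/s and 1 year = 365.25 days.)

Earth distance: d = v × t = 0.617c × 5 yr = 2.921×10¹⁶ m
γ = 1.271
d' = d/γ = 2.921×10¹⁶/1.271 = 2.298×10¹⁶ m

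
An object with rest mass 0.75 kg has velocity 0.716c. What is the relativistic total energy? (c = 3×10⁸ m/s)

γ = 1/√(1 - 0.716²) = 1.4325
mc² = 0.75 × (3×10⁸)² = 6.750×10¹⁶ J
E = γmc² = 1.4325 × 6.750×10¹⁶ = 9.669×10¹⁶ J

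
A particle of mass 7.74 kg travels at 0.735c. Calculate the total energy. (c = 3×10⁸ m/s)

γ = 1/√(1 - 0.735²) = 1.475
mc² = 7.74 × (3×10⁸)² = 6.966×10¹⁷ J
E = γmc² = 1.475 × 6.966×10¹⁷ = 1.027×10¹⁸ J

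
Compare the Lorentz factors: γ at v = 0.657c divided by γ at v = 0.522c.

γ₁ = 1/√(1 - 0.657²) = 1.326
γ₂ = 1/√(1 - 0.522²) = 1.172
γ₁/γ₂ = 1.326/1.172 = 1.131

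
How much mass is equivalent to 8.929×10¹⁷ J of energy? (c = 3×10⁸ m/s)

From E = mc², we get m = E/c²
c² = (3×10⁸)² = 9×10¹⁶ m²/s²
m = 8.929×10¹⁷ / 9×10¹⁶ = 9.921 kg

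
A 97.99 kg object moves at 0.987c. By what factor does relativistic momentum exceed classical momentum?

p_rel = γmv, p_class = mv
Ratio = γ = 1/√(1 - 0.987²) = 6.222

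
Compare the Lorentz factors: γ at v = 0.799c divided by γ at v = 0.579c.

γ₁ = 1/√(1 - 0.799²) = 1.6630
γ₂ = 1/√(1 - 0.579²) = 1.2265
γ₁/γ₂ = 1.6630/1.2265 = 1.356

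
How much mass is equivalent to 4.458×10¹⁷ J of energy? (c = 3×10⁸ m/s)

From E = mc², we get m = E/c²
c² = (3×10⁸)² = 9×10¹⁶ m²/s²
m = 4.458×10¹⁷ / 9×10¹⁶ = 4.953 kg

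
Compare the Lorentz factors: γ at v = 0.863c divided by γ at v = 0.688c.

γ₁ = 1/√(1 - 0.863²) = 1.979
γ₂ = 1/√(1 - 0.688²) = 1.378
γ₁/γ₂ = 1.979/1.378 = 1.436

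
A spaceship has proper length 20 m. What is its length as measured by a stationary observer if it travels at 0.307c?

Proper length L₀ = 20 m
γ = 1/√(1 - 0.307²) = 1.051
L = L₀/γ = 20/1.051 = 19.03 m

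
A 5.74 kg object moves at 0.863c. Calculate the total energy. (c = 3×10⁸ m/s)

γ = 1/√(1 - 0.863²) = 1.9794
mc² = 5.74 × (3×10⁸)² = 5.166×10¹⁷ J
E = γmc² = 1.9794 × 5.166×10¹⁷ = 1.023×10¹⁸ J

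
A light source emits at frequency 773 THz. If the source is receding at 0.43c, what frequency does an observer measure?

β = v/c = 0.43
(1-β)/(1+β) = 0.57/1.43 = 0.3986
Doppler factor = √(0.3986) = 0.6313
f_obs = 773 × 0.6313 = 488.0 THz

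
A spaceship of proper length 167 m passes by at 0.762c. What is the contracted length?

Proper length L₀ = 167 m
γ = 1/√(1 - 0.762²) = 1.5442
L = L₀/γ = 167/1.5442 = 108.1 m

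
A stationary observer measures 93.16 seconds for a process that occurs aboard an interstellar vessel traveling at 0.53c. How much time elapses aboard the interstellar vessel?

Dilated time Δt = 93.16 seconds
γ = 1/√(1 - 0.53²) = 1.1792
Δt₀ = Δt/γ = 93.16/1.1792 = 79.00 seconds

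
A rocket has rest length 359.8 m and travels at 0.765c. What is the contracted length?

Proper length L₀ = 359.8 m
γ = 1/√(1 - 0.765²) = 1.553
L = L₀/γ = 359.8/1.553 = 231.7 m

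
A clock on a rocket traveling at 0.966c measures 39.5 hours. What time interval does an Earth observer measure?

Proper time Δt₀ = 39.5 hours
γ = 1/√(1 - 0.966²) = 3.868
Δt = γΔt₀ = 3.868 × 39.5 = 152.8 hours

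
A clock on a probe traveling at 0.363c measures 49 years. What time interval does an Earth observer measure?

Proper time Δt₀ = 49 years
γ = 1/√(1 - 0.363²) = 1.0732
Δt = γΔt₀ = 1.0732 × 49 = 52.59 years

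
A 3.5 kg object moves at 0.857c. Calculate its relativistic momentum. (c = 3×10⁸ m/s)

γ = 1/√(1 - 0.857²) = 1.9406
v = 0.857 × 3×10⁸ = 2.571×10⁸ m/s
p = γmv = 1.9406 × 3.5 × 2.571×10⁸ = 1.746×10⁹ kg·m/s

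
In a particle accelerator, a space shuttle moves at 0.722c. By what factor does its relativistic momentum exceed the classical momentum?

p_rel = γmv, p_class = mv
Ratio = γ = 1/√(1 - 0.722²)
= 1/√(0.478716) = 1.445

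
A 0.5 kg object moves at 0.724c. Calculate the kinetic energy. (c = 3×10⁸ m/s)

γ = 1/√(1 - 0.724²) = 1.4497
γ - 1 = 0.4497
KE = (γ-1)mc² = 0.4497 × 0.5 × (3×10⁸)² = 2.024×10¹⁶ J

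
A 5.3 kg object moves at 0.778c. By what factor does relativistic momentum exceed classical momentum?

p_rel = γmv, p_class = mv
Ratio = γ = 1/√(1 - 0.778²) = 1.592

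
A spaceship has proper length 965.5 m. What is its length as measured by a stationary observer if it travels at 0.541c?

Proper length L₀ = 965.5 m
γ = 1/√(1 - 0.541²) = 1.189
L = L₀/γ = 965.5/1.189 = 812.0 m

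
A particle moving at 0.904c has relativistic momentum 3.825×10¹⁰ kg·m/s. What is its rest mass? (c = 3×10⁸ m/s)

γ = 1/√(1 - 0.904²) = 2.339
v = 0.904 × 3×10⁸ = 2.712×10⁸ m/s
m = p/(γv) = 3.825×10¹⁰/(2.339 × 2.712×10⁸) = 60.30 kg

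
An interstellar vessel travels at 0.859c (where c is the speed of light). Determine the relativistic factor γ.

v/c = 0.859, so (v/c)² = 0.737881
1 - (v/c)² = 0.262119
γ = 1/√(0.262119) = 1.953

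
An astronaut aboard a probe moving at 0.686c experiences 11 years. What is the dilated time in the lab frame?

Proper time Δt₀ = 11 years
γ = 1/√(1 - 0.686²) = 1.3744
Δt = γΔt₀ = 1.3744 × 11 = 15.12 years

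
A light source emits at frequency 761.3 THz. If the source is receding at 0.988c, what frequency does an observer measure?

β = v/c = 0.988
(1-β)/(1+β) = 0.012/1.988 = 0.006036
Doppler factor = √(0.006036) = 0.07769
f_obs = 761.3 × 0.07769 = 59.15 THz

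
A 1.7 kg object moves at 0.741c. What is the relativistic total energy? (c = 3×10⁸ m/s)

γ = 1/√(1 - 0.741²) = 1.489
mc² = 1.7 × (3×10⁸)² = 1.530×10¹⁷ J
E = γmc² = 1.489 × 1.530×10¹⁷ = 2.278×10¹⁷ J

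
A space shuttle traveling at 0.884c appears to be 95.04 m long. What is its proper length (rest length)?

Contracted length L = 95.04 m
γ = 1/√(1 - 0.884²) = 2.139
L₀ = γL = 2.139 × 95.04 = 203.3 m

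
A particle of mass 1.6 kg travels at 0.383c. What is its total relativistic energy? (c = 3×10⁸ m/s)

γ = 1/√(1 - 0.383²) = 1.0825
mc² = 1.6 × (3×10⁸)² = 1.440×10¹⁷ J
E = γmc² = 1.0825 × 1.440×10¹⁷ = 1.559×10¹⁷ J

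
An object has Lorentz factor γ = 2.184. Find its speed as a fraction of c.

From γ = 1/√(1 - v²/c²):
1/γ² = 1/2.184² = 0.2096
v²/c² = 1 - 0.2096 = 0.7904
v/c = √(0.7904) = 0.8890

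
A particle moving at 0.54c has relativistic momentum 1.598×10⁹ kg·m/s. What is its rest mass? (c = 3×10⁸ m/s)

γ = 1/√(1 - 0.54²) = 1.1881
v = 0.54 × 3×10⁸ = 1.620×10⁸ m/s
m = p/(γv) = 1.598×10⁹/(1.1881 × 1.620×10⁸) = 8.302 kg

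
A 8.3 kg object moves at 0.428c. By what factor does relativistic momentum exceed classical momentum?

p_rel = γmv, p_class = mv
Ratio = γ = 1/√(1 - 0.428²) = 1.106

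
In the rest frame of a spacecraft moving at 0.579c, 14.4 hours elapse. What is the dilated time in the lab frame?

Proper time Δt₀ = 14.4 hours
γ = 1/√(1 - 0.579²) = 1.2265
Δt = γΔt₀ = 1.2265 × 14.4 = 17.66 hours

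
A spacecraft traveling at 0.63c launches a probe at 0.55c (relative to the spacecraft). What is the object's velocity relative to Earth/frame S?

u = (u' + v)/(1 + u'v/c²)
Numerator: 0.55 + 0.63 = 1.18
Denominator: 1 + 0.3465 = 1.3465
u = 1.18/1.3465 = 0.8763c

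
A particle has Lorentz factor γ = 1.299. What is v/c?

From γ = 1/√(1 - v²/c²):
1/γ² = 1/1.299² = 0.5926
v²/c² = 1 - 0.5926 = 0.4074
v/c = √(0.4074) = 0.6383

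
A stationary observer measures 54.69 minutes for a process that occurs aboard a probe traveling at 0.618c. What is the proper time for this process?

Dilated time Δt = 54.69 minutes
γ = 1/√(1 - 0.618²) = 1.272
Δt₀ = Δt/γ = 54.69/1.272 = 43.00 minutes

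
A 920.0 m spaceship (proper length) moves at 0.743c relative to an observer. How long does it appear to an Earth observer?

Proper length L₀ = 920.0 m
γ = 1/√(1 - 0.743²) = 1.49412
L = L₀/γ = 920.0/1.49412 = 615.7 m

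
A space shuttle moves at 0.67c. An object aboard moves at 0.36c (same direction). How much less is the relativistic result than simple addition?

Classical: u' + v = 0.36 + 0.67 = 1.03c
Relativistic: u = (0.36 + 0.67)/(1 + 0.2412) = 1.03/1.2412 = 0.8298c
Difference: 1.03 - 0.8298 = 0.2002c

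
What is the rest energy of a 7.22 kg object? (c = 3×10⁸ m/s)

c² = (3×10⁸)² = 9.000×10¹⁶ m²/s²
E₀ = mc² = 7.22 × 9.000×10¹⁶ = 6.498×10¹⁷ J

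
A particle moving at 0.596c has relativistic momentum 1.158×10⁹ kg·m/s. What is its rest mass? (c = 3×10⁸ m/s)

γ = 1/√(1 - 0.596²) = 1.24535
v = 0.596 × 3×10⁸ = 1.788×10⁸ m/s
m = p/(γv) = 1.158×10⁹/(1.24535 × 1.788×10⁸) = 5.201 kg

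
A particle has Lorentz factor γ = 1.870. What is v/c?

From γ = 1/√(1 - v²/c²):
1/γ² = 1/1.870² = 0.2860
v²/c² = 1 - 0.2860 = 0.7140
v/c = √(0.7140) = 0.8450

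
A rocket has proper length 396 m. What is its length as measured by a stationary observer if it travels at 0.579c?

Proper length L₀ = 396 m
γ = 1/√(1 - 0.579²) = 1.2265
L = L₀/γ = 396/1.2265 = 322.9 m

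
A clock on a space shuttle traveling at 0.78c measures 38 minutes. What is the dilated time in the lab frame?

Proper time Δt₀ = 38 minutes
γ = 1/√(1 - 0.78²) = 1.598
Δt = γΔt₀ = 1.598 × 38 = 60.72 minutes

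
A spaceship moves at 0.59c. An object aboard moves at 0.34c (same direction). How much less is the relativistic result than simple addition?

Classical: u' + v = 0.34 + 0.59 = 0.93c
Relativistic: u = (0.34 + 0.59)/(1 + 0.2006) = 0.93/1.2006 = 0.7746c
Difference: 0.93 - 0.7746 = 0.1554c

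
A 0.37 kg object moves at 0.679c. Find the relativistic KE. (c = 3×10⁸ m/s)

γ = 1/√(1 - 0.679²) = 1.3621
γ - 1 = 0.3621
KE = (γ-1)mc² = 0.3621 × 0.37 × (3×10⁸)² = 1.206×10¹⁶ J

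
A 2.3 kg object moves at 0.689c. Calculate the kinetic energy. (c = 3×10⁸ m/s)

γ = 1/√(1 - 0.689²) = 1.37976
γ - 1 = 0.37976
KE = (γ-1)mc² = 0.37976 × 2.3 × (3×10⁸)² = 7.861×10¹⁶ J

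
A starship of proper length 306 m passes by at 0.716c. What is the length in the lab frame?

Proper length L₀ = 306 m
γ = 1/√(1 - 0.716²) = 1.4325
L = L₀/γ = 306/1.4325 = 213.6 m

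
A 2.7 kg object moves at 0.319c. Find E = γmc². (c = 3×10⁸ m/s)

γ = 1/√(1 - 0.319²) = 1.055
mc² = 2.7 × (3×10⁸)² = 2.430×10¹⁷ J
E = γmc² = 1.055 × 2.430×10¹⁷ = 2.564×10¹⁷ J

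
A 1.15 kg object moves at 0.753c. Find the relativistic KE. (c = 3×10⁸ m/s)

γ = 1/√(1 - 0.753²) = 1.5197
γ - 1 = 0.5197
KE = (γ-1)mc² = 0.5197 × 1.15 × (3×10⁸)² = 5.379×10¹⁶ J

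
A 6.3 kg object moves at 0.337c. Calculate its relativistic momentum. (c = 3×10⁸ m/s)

γ = 1/√(1 - 0.337²) = 1.0621
v = 0.337 × 3×10⁸ = 1.011×10⁸ m/s
p = γmv = 1.0621 × 6.3 × 1.011×10⁸ = 6.765×10⁸ kg·m/s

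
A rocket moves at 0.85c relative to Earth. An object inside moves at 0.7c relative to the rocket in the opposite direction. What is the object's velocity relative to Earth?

Object's velocity in rocket frame is u' = -0.7c
u = (u' + v)/(1 + u'v/c²) = (v - 0.7)/(1 - 0.7·v/c²)
Numerator: 0.85 - 0.7 = 0.15
Denominator: 1 - 0.595 = 0.405
u = 0.15/0.405 = 0.3704c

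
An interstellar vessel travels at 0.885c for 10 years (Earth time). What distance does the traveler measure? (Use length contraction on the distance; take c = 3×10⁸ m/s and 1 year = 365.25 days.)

Earth distance: d = v × t = 0.885c × 10 yr = 8.379×10¹⁶ m
γ = 2.148
d' = d/γ = 8.379×10¹⁶/2.148 = 3.901×10¹⁶ m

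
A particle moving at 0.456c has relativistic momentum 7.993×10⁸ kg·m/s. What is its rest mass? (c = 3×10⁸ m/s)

γ = 1/√(1 - 0.456²) = 1.1236
v = 0.456 × 3×10⁸ = 1.368×10⁸ m/s
m = p/(γv) = 7.993×10⁸/(1.1236 × 1.368×10⁸) = 5.200 kg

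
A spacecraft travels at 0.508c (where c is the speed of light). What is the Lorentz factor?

v/c = 0.508, so (v/c)² = 0.258064
1 - (v/c)² = 0.741936
γ = 1/√(0.741936) = 1.161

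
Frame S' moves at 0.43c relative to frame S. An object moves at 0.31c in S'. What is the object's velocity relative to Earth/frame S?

u = (u' + v)/(1 + u'v/c²)
Numerator: 0.31 + 0.43 = 0.74
Denominator: 1 + 0.1333 = 1.1333
u = 0.74/1.1333 = 0.6530c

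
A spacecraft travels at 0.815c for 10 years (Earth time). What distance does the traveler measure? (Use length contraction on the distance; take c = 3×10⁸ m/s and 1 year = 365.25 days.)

Earth distance: d = v × t = 0.815c × 10 yr = 7.7158×10¹⁶ m
γ = 1.7257
d' = d/γ = 7.7158×10¹⁶/1.7257 = 4.471×10¹⁶ m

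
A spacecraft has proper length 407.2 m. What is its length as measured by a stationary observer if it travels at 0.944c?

Proper length L₀ = 407.2 m
γ = 1/√(1 - 0.944²) = 3.0308
L = L₀/γ = 407.2/3.0308 = 134.4 m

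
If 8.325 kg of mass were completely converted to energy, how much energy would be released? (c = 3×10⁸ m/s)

Using E = mc²:
c² = (3×10⁸)² = 9×10¹⁶ m²/s²
E = 8.325 × 9×10¹⁶ = 7.493×10¹⁷ J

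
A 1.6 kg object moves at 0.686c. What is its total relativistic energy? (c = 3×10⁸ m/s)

γ = 1/√(1 - 0.686²) = 1.374
mc² = 1.6 × (3×10⁸)² = 1.440×10¹⁷ J
E = γmc² = 1.374 × 1.440×10¹⁷ = 1.979×10¹⁷ J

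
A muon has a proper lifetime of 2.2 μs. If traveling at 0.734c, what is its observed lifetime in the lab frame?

Proper lifetime τ₀ = 2.2 μs
γ = 1/√(1 - 0.734²) = 1.4724
τ = γτ₀ = 1.4724 × 2.2 μs = 3.239 μs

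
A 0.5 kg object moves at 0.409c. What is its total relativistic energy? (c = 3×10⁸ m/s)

γ = 1/√(1 - 0.409²) = 1.0958
mc² = 0.5 × (3×10⁸)² = 4.500×10¹⁶ J
E = γmc² = 1.0958 × 4.500×10¹⁶ = 4.931×10¹⁶ J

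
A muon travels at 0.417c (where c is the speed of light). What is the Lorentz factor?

v/c = 0.417, so (v/c)² = 0.173889
1 - (v/c)² = 0.826111
γ = 1/√(0.826111) = 1.100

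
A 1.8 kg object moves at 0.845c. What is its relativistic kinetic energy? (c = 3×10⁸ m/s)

γ = 1/√(1 - 0.845²) = 1.870
γ - 1 = 0.8700
KE = (γ-1)mc² = 0.8700 × 1.8 × (3×10⁸)² = 1.409×10¹⁷ J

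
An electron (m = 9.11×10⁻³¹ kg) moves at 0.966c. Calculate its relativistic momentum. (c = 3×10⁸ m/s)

γ = 1/√(1 - 0.966²) = 3.868
v = 0.966 × 3×10⁸ = 2.898×10⁸ m/s
p = γmv = 3.868 × 9.11×10⁻³¹ × 2.898×10⁸ = 1.021×10⁻²¹ kg·m/s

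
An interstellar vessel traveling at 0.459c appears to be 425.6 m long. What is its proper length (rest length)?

Contracted length L = 425.6 m
γ = 1/√(1 - 0.459²) = 1.12557
L₀ = γL = 1.12557 × 425.6 = 479.0 m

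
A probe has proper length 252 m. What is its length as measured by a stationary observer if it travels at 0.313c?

Proper length L₀ = 252 m
γ = 1/√(1 - 0.313²) = 1.053
L = L₀/γ = 252/1.053 = 239.3 m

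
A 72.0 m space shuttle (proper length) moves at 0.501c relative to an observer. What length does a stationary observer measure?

Proper length L₀ = 72.0 m
γ = 1/√(1 - 0.501²) = 1.1555
L = L₀/γ = 72.0/1.1555 = 62.31 m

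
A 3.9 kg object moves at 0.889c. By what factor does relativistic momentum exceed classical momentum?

p_rel = γmv, p_class = mv
Ratio = γ = 1/√(1 - 0.889²) = 2.184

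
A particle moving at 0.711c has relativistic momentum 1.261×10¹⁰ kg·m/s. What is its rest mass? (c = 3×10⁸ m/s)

γ = 1/√(1 - 0.711²) = 1.422
v = 0.711 × 3×10⁸ = 2.133×10⁸ m/s
m = p/(γv) = 1.261×10¹⁰/(1.422 × 2.133×10⁸) = 41.57 kg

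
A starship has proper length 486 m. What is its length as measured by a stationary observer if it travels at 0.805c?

Proper length L₀ = 486 m
γ = 1/√(1 - 0.805²) = 1.686
L = L₀/γ = 486/1.686 = 288.3 m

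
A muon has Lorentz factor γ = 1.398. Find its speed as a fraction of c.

From γ = 1/√(1 - v²/c²):
1/γ² = 1/1.398² = 0.5117
v²/c² = 1 - 0.5117 = 0.4883
v/c = √(0.4883) = 0.6988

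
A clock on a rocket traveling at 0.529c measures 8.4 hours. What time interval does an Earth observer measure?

Proper time Δt₀ = 8.4 hours
γ = 1/√(1 - 0.529²) = 1.17838
Δt = γΔt₀ = 1.17838 × 8.4 = 9.898 hours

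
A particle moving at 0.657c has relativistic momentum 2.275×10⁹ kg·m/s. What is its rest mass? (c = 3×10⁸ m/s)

γ = 1/√(1 - 0.657²) = 1.32645
v = 0.657 × 3×10⁸ = 1.971×10⁸ m/s
m = p/(γv) = 2.275×10⁹/(1.32645 × 1.971×10⁸) = 8.702 kg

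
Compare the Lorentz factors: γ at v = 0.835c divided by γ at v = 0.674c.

γ₁ = 1/√(1 - 0.835²) = 1.8174
γ₂ = 1/√(1 - 0.674²) = 1.3537
γ₁/γ₂ = 1.8174/1.3537 = 1.343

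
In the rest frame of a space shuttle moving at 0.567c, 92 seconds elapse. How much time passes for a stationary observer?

Proper time Δt₀ = 92 seconds
γ = 1/√(1 - 0.567²) = 1.214
Δt = γΔt₀ = 1.214 × 92 = 111.7 seconds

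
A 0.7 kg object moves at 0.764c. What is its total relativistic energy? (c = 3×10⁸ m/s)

γ = 1/√(1 - 0.764²) = 1.5499
mc² = 0.7 × (3×10⁸)² = 6.300×10¹⁶ J
E = γmc² = 1.5499 × 6.300×10¹⁶ = 9.764×10¹⁶ J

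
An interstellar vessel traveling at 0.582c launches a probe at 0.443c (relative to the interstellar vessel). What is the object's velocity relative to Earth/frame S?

u = (u' + v)/(1 + u'v/c²)
Numerator: 0.443 + 0.582 = 1.025
Denominator: 1 + 0.257826 = 1.257826
u = 1.025/1.257826 = 0.8149c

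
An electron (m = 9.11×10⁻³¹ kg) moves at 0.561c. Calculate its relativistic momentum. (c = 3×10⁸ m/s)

γ = 1/√(1 - 0.561²) = 1.208
v = 0.561 × 3×10⁸ = 1.683×10⁸ m/s
p = γmv = 1.208 × 9.11×10⁻³¹ × 1.683×10⁸ = 1.852×10⁻²² kg·m/s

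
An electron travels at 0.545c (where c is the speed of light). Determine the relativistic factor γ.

v/c = 0.545, so (v/c)² = 0.297025
1 - (v/c)² = 0.702975
γ = 1/√(0.702975) = 1.193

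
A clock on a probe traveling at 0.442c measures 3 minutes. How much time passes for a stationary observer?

Proper time Δt₀ = 3 minutes
γ = 1/√(1 - 0.442²) = 1.1148
Δt = γΔt₀ = 1.1148 × 3 = 3.344 minutes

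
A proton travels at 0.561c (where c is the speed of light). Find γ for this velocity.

v/c = 0.561, so (v/c)² = 0.314721
1 - (v/c)² = 0.685279
γ = 1/√(0.685279) = 1.208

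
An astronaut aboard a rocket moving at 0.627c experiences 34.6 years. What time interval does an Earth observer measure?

Proper time Δt₀ = 34.6 years
γ = 1/√(1 - 0.627²) = 1.28367
Δt = γΔt₀ = 1.28367 × 34.6 = 44.41 years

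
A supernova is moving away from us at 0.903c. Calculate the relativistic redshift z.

β = 0.903
(1+β)/(1-β) = 1.903/0.097 = 19.62
√(19.62) = 4.429
z = 4.429 - 1 = 3.429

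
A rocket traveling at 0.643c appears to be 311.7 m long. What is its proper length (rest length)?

Contracted length L = 311.7 m
γ = 1/√(1 - 0.643²) = 1.3057
L₀ = γL = 1.3057 × 311.7 = 407.0 m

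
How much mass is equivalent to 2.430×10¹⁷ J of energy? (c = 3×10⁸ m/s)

From E = mc², we get m = E/c²
c² = (3×10⁸)² = 9×10¹⁶ m²/s²
m = 2.430×10¹⁷ / 9×10¹⁶ = 2.700 kg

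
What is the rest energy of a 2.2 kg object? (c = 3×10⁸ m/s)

c² = (3×10⁸)² = 9.000×10¹⁶ m²/s²
E₀ = mc² = 2.2 × 9.000×10¹⁶ = 1.980×10¹⁷ J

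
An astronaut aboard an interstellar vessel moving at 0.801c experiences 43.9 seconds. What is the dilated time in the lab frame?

Proper time Δt₀ = 43.9 seconds
γ = 1/√(1 - 0.801²) = 1.6704
Δt = γΔt₀ = 1.6704 × 43.9 = 73.33 seconds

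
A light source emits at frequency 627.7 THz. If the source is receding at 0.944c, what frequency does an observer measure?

β = v/c = 0.944
(1-β)/(1+β) = 0.056/1.944 = 0.02881
Doppler factor = √(0.02881) = 0.1697
f_obs = 627.7 × 0.1697 = 106.5 THz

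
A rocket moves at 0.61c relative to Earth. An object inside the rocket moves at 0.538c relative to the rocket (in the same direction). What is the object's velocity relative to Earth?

u = (u' + v)/(1 + u'v/c²)
Numerator: 0.538 + 0.61 = 1.148
Denominator: 1 + 0.32818 = 1.32818
u = 1.148/1.32818 = 0.8643c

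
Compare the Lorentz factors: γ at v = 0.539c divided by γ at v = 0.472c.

γ₁ = 1/√(1 - 0.539²) = 1.187
γ₂ = 1/√(1 - 0.472²) = 1.134
γ₁/γ₂ = 1.187/1.134 = 1.047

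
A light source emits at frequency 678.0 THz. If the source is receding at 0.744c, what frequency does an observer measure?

β = v/c = 0.744
(1-β)/(1+β) = 0.256/1.744 = 0.14679
Doppler factor = √(0.14679) = 0.38313
f_obs = 678.0 × 0.38313 = 259.8 THz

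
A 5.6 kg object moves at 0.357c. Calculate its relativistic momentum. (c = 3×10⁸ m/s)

γ = 1/√(1 - 0.357²) = 1.07054
v = 0.357 × 3×10⁸ = 1.071×10⁸ m/s
p = γmv = 1.07054 × 5.6 × 1.071×10⁸ = 6.421×10⁸ kg·m/s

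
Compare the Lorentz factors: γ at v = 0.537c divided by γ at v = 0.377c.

γ₁ = 1/√(1 - 0.537²) = 1.1854
γ₂ = 1/√(1 - 0.377²) = 1.0797
γ₁/γ₂ = 1.1854/1.0797 = 1.098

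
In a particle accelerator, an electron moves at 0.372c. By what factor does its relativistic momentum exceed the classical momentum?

p_rel = γmv, p_class = mv
Ratio = γ = 1/√(1 - 0.372²)
= 1/√(0.861616) = 1.077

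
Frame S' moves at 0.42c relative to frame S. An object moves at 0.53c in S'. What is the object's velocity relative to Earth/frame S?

u = (u' + v)/(1 + u'v/c²)
Numerator: 0.53 + 0.42 = 0.95
Denominator: 1 + 0.2226 = 1.2226
u = 0.95/1.2226 = 0.7770c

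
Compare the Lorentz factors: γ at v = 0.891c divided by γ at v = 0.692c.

γ₁ = 1/√(1 - 0.891²) = 2.2026
γ₂ = 1/√(1 - 0.692²) = 1.3852
γ₁/γ₂ = 2.2026/1.3852 = 1.590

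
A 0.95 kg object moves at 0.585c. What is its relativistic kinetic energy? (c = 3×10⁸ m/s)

γ = 1/√(1 - 0.585²) = 1.233
γ - 1 = 0.2330
KE = (γ-1)mc² = 0.2330 × 0.95 × (3×10⁸)² = 1.992×10¹⁶ J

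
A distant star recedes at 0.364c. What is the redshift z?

β = 0.364
(1+β)/(1-β) = 1.364/0.636 = 2.1447
√(2.1447) = 1.4645
z = 1.4645 - 1 = 0.4645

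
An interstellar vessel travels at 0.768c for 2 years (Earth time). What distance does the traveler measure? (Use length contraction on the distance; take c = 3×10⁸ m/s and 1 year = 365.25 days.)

Earth distance: d = v × t = 0.768c × 2 yr = 1.4542×10¹⁶ m
γ = 1.5614
d' = d/γ = 1.4542×10¹⁶/1.5614 = 9.313×10¹⁵ m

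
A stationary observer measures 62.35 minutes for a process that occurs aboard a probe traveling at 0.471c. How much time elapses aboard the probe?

Dilated time Δt = 62.35 minutes
γ = 1/√(1 - 0.471²) = 1.1336
Δt₀ = Δt/γ = 62.35/1.1336 = 55.00 minutes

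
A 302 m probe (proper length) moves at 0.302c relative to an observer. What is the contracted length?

Proper length L₀ = 302 m
γ = 1/√(1 - 0.302²) = 1.049
L = L₀/γ = 302/1.049 = 287.9 m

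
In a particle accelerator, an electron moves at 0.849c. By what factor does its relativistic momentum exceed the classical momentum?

p_rel = γmv, p_class = mv
Ratio = γ = 1/√(1 - 0.849²)
= 1/√(0.279199) = 1.893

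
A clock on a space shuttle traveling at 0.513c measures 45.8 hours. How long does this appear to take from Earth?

Proper time Δt₀ = 45.8 hours
γ = 1/√(1 - 0.513²) = 1.165
Δt = γΔt₀ = 1.165 × 45.8 = 53.36 hours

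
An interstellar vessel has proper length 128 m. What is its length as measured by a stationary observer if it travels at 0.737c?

Proper length L₀ = 128 m
γ = 1/√(1 - 0.737²) = 1.47952
L = L₀/γ = 128/1.47952 = 86.51 m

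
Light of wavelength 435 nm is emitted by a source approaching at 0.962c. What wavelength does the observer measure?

β = 0.962
Wavelength Doppler factor = √(0.038/1.962) = √(0.019368) = 0.13917
λ_obs = 435 × 0.13917 = 60.54 nm (blueshift)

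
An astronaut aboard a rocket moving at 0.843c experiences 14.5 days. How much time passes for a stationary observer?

Proper time Δt₀ = 14.5 days
γ = 1/√(1 - 0.843²) = 1.859
Δt = γΔt₀ = 1.859 × 14.5 = 26.96 days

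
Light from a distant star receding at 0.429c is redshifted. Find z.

β = 0.429
(1+β)/(1-β) = 1.429/0.571 = 2.503
√(2.503) = 1.582
z = 1.582 - 1 = 0.5820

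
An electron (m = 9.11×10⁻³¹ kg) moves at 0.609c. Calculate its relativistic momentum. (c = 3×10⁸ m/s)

γ = 1/√(1 - 0.609²) = 1.2608
v = 0.609 × 3×10⁸ = 1.827×10⁸ m/s
p = γmv = 1.2608 × 9.11×10⁻³¹ × 1.827×10⁸ = 2.098×10⁻²² kg·m/s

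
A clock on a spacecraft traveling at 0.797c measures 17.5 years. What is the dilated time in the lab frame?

Proper time Δt₀ = 17.5 years
γ = 1/√(1 - 0.797²) = 1.6557
Δt = γΔt₀ = 1.6557 × 17.5 = 28.97 years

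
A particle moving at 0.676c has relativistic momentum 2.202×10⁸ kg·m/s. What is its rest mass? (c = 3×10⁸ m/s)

γ = 1/√(1 - 0.676²) = 1.357
v = 0.676 × 3×10⁸ = 2.028×10⁸ m/s
m = p/(γv) = 2.202×10⁸/(1.357 × 2.028×10⁸) = 0.8001 kg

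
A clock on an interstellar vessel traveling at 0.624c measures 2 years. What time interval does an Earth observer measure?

Proper time Δt₀ = 2 years
γ = 1/√(1 - 0.624²) = 1.2797
Δt = γΔt₀ = 1.2797 × 2 = 2.559 years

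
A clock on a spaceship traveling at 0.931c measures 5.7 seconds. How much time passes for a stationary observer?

Proper time Δt₀ = 5.7 seconds
γ = 1/√(1 - 0.931²) = 2.740
Δt = γΔt₀ = 2.740 × 5.7 = 15.62 seconds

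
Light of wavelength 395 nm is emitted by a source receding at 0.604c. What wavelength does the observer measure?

β = 0.604
Wavelength Doppler factor = √(1.604/0.396) = √(4.0505) = 2.0126
λ_obs = 395 × 2.0126 = 795.0 nm (redshift)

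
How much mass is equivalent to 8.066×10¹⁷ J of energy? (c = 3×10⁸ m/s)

From E = mc², we get m = E/c²
c² = (3×10⁸)² = 9×10¹⁶ m²/s²
m = 8.066×10¹⁷ / 9×10¹⁶ = 8.962 kg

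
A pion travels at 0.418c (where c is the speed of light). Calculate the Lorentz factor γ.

v/c = 0.418, so (v/c)² = 0.174724
1 - (v/c)² = 0.825276
γ = 1/√(0.825276) = 1.101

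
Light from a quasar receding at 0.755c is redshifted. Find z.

β = 0.755
(1+β)/(1-β) = 1.755/0.245 = 7.163
√(7.163) = 2.676
z = 2.676 - 1 = 1.676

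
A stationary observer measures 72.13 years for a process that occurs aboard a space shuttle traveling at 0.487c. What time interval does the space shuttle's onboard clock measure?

Dilated time Δt = 72.13 years
γ = 1/√(1 - 0.487²) = 1.145
Δt₀ = Δt/γ = 72.13/1.145 = 63.00 years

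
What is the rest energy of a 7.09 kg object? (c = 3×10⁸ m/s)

c² = (3×10⁸)² = 9.000×10¹⁶ m²/s²
E₀ = mc² = 7.09 × 9.000×10¹⁶ = 6.381×10¹⁷ J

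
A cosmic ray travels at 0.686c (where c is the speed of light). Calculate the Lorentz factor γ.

v/c = 0.686, so (v/c)² = 0.470596
1 - (v/c)² = 0.529404
γ = 1/√(0.529404) = 1.374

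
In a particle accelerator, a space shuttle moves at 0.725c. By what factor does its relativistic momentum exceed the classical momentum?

p_rel = γmv, p_class = mv
Ratio = γ = 1/√(1 - 0.725²)
= 1/√(0.474375) = 1.452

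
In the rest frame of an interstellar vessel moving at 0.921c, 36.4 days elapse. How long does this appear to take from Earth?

Proper time Δt₀ = 36.4 days
γ = 1/√(1 - 0.921²) = 2.567
Δt = γΔt₀ = 2.567 × 36.4 = 93.44 days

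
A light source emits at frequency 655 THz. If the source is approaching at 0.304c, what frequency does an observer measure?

β = v/c = 0.304
(1+β)/(1-β) = 1.304/0.696 = 1.8736
Doppler factor = √(1.8736) = 1.3688
f_obs = 655 × 1.3688 = 896.6 THz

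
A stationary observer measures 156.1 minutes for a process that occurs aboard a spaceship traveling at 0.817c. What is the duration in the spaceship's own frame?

Dilated time Δt = 156.1 minutes
γ = 1/√(1 - 0.817²) = 1.7342
Δt₀ = Δt/γ = 156.1/1.7342 = 90.01 minutes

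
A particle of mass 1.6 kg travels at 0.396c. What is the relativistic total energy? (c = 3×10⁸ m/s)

γ = 1/√(1 - 0.396²) = 1.089
mc² = 1.6 × (3×10⁸)² = 1.440×10¹⁷ J
E = γmc² = 1.089 × 1.440×10¹⁷ = 1.568×10¹⁷ J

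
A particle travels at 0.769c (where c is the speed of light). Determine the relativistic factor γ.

v/c = 0.769, so (v/c)² = 0.591361
1 - (v/c)² = 0.408639
γ = 1/√(0.408639) = 1.564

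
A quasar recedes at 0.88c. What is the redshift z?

β = 0.88
(1+β)/(1-β) = 1.88/0.12 = 15.667
√(15.667) = 3.958
z = 3.958 - 1 = 2.958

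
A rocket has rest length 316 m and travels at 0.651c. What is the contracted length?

Proper length L₀ = 316 m
γ = 1/√(1 - 0.651²) = 1.317
L = L₀/γ = 316/1.317 = 239.9 m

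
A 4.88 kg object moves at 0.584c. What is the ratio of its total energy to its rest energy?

E = γmc², E₀ = mc²
E/E₀ = γ = 1/√(1 - 0.584²) = 1.232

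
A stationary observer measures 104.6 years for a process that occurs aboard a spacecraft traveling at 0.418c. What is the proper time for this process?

Dilated time Δt = 104.6 years
γ = 1/√(1 - 0.418²) = 1.1008
Δt₀ = Δt/γ = 104.6/1.1008 = 95.02 years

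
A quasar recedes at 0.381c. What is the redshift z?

β = 0.381
(1+β)/(1-β) = 1.381/0.619 = 2.231
√(2.231) = 1.4937
z = 1.4937 - 1 = 0.4937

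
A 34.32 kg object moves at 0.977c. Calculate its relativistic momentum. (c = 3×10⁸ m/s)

γ = 1/√(1 - 0.977²) = 4.6896
v = 0.977 × 3×10⁸ = 2.931×10⁸ m/s
p = γmv = 4.6896 × 34.32 × 2.931×10⁸ = 4.717×10¹⁰ kg·m/s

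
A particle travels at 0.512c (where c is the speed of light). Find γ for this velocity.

v/c = 0.512, so (v/c)² = 0.262144
1 - (v/c)² = 0.737856
γ = 1/√(0.737856) = 1.164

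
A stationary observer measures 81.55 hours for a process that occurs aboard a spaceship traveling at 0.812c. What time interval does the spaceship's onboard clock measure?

Dilated time Δt = 81.55 hours
γ = 1/√(1 - 0.812²) = 1.7133
Δt₀ = Δt/γ = 81.55/1.7133 = 47.60 hours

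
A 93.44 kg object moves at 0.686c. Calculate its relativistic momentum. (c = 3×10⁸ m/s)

γ = 1/√(1 - 0.686²) = 1.3744
v = 0.686 × 3×10⁸ = 2.058×10⁸ m/s
p = γmv = 1.3744 × 93.44 × 2.058×10⁸ = 2.643×10¹⁰ kg·m/s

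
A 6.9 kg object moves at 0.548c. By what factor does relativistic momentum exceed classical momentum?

p_rel = γmv, p_class = mv
Ratio = γ = 1/√(1 - 0.548²) = 1.195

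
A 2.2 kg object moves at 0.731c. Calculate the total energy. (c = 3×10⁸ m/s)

γ = 1/√(1 - 0.731²) = 1.4655
mc² = 2.2 × (3×10⁸)² = 1.980×10¹⁷ J
E = γmc² = 1.4655 × 1.980×10¹⁷ = 2.902×10¹⁷ J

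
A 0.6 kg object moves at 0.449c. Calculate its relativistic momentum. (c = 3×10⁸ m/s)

γ = 1/√(1 - 0.449²) = 1.1192
v = 0.449 × 3×10⁸ = 1.347×10⁸ m/s
p = γmv = 1.1192 × 0.6 × 1.347×10⁸ = 9.045×10⁷ kg·m/s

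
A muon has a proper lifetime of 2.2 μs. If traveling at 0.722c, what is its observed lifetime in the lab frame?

Proper lifetime τ₀ = 2.2 μs
γ = 1/√(1 - 0.722²) = 1.4453
τ = γτ₀ = 1.4453 × 2.2 μs = 3.180 μs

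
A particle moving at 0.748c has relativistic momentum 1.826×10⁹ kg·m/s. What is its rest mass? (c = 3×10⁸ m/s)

γ = 1/√(1 - 0.748²) = 1.5067
v = 0.748 × 3×10⁸ = 2.244×10⁸ m/s
m = p/(γv) = 1.826×10⁹/(1.5067 × 2.244×10⁸) = 5.401 kg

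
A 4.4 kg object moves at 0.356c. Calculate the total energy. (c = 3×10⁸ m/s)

γ = 1/√(1 - 0.356²) = 1.0701
mc² = 4.4 × (3×10⁸)² = 3.960×10¹⁷ J
E = γmc² = 1.0701 × 3.960×10¹⁷ = 4.238×10¹⁷ J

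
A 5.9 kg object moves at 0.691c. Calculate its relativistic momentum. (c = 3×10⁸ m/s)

γ = 1/√(1 - 0.691²) = 1.383
v = 0.691 × 3×10⁸ = 2.073×10⁸ m/s
p = γmv = 1.383 × 5.9 × 2.073×10⁸ = 1.692×10⁹ kg·m/s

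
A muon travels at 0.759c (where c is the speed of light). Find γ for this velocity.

v/c = 0.759, so (v/c)² = 0.576081
1 - (v/c)² = 0.423919
γ = 1/√(0.423919) = 1.536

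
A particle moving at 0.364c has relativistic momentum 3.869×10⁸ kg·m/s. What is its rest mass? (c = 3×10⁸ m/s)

γ = 1/√(1 - 0.364²) = 1.0737
v = 0.364 × 3×10⁸ = 1.092×10⁸ m/s
m = p/(γv) = 3.869×10⁸/(1.0737 × 1.092×10⁸) = 3.300 kg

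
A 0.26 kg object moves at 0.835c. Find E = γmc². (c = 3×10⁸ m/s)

γ = 1/√(1 - 0.835²) = 1.8174
mc² = 0.26 × (3×10⁸)² = 2.340×10¹⁶ J
E = γmc² = 1.8174 × 2.340×10¹⁶ = 4.253×10¹⁶ J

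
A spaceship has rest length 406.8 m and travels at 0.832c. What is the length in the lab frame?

Proper length L₀ = 406.8 m
γ = 1/√(1 - 0.832²) = 1.8025
L = L₀/γ = 406.8/1.8025 = 225.7 m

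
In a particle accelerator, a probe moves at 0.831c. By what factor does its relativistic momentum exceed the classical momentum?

p_rel = γmv, p_class = mv
Ratio = γ = 1/√(1 - 0.831²)
= 1/√(0.309439) = 1.798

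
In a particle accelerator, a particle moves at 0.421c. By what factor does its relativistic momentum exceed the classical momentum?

p_rel = γmv, p_class = mv
Ratio = γ = 1/√(1 - 0.421²)
= 1/√(0.822759) = 1.102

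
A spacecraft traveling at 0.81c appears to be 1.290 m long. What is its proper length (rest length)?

Contracted length L = 1.290 m
γ = 1/√(1 - 0.81²) = 1.7052
L₀ = γL = 1.7052 × 1.290 = 2.200 m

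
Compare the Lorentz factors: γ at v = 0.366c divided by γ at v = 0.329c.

γ₁ = 1/√(1 - 0.366²) = 1.075
γ₂ = 1/√(1 - 0.329²) = 1.059
γ₁/γ₂ = 1.075/1.059 = 1.015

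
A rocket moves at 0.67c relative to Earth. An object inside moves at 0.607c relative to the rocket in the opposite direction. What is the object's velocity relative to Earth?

Object's velocity in rocket frame is u' = -0.607c
u = (u' + v)/(1 + u'v/c²) = (v - 0.607)/(1 - 0.607·v/c²)
Numerator: 0.67 - 0.607 = 0.063
Denominator: 1 - 0.40669 = 0.59331
u = 0.063/0.59331 = 0.1062c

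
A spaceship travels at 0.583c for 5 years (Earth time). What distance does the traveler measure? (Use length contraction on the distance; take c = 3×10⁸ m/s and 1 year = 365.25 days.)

Earth distance: d = v × t = 0.583c × 5 yr = 2.760×10¹⁶ m
γ = 1.231
d' = d/γ = 2.760×10¹⁶/1.231 = 2.242×10¹⁶ m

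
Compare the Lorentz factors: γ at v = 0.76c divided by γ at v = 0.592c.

γ₁ = 1/√(1 - 0.76²) = 1.539
γ₂ = 1/√(1 - 0.592²) = 1.241
γ₁/γ₂ = 1.539/1.241 = 1.240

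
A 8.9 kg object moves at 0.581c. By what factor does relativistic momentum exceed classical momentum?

p_rel = γmv, p_class = mv
Ratio = γ = 1/√(1 - 0.581²) = 1.229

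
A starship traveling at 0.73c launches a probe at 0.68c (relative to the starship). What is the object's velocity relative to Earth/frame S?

u = (u' + v)/(1 + u'v/c²)
Numerator: 0.68 + 0.73 = 1.41
Denominator: 1 + 0.4964 = 1.4964
u = 1.41/1.4964 = 0.9423c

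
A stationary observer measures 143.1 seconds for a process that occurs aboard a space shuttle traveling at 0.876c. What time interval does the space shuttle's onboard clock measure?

Dilated time Δt = 143.1 seconds
γ = 1/√(1 - 0.876²) = 2.0734
Δt₀ = Δt/γ = 143.1/2.0734 = 69.02 seconds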